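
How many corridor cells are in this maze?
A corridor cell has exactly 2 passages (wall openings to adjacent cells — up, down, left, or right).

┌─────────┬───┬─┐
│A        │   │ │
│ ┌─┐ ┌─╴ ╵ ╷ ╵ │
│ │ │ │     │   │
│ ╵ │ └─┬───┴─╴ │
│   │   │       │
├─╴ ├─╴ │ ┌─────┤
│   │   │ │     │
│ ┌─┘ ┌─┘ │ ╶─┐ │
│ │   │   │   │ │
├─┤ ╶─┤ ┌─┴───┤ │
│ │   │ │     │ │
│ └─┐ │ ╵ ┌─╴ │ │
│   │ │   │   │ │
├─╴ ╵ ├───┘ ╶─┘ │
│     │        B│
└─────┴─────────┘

Counting cells with exactly 2 passages:
Total corridor cells: 50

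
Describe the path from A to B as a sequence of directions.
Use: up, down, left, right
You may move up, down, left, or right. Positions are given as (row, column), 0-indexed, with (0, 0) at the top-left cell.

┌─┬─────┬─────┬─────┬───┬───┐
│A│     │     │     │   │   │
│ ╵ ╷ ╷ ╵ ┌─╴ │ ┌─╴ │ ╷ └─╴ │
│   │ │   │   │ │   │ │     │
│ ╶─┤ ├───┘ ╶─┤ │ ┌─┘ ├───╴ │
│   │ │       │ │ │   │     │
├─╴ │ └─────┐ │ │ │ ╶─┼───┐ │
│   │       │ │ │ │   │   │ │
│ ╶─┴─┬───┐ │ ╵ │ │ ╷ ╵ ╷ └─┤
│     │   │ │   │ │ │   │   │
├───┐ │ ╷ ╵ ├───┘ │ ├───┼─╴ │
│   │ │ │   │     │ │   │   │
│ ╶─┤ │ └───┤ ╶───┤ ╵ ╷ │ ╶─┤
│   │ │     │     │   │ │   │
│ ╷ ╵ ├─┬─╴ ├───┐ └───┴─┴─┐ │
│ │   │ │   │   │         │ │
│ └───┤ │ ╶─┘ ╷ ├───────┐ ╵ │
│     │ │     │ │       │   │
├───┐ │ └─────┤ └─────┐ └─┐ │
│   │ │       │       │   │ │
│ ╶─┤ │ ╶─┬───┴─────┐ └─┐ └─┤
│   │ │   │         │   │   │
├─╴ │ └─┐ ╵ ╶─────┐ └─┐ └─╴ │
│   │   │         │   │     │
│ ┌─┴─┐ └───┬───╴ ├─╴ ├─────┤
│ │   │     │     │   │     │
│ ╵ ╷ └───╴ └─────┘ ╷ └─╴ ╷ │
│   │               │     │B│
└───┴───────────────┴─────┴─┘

Finding the path and converting it to directions:
Path through cells: (0,0) → (1,0) → (2,0) → (2,1) → (3,1) → (3,0) → (4,0) → (4,1) → (4,2) → (5,2) → (6,2) → (7,2) → (7,1) → (6,1) → (6,0) → (7,0) → (8,0) → (8,1) → (8,2) → (9,2) → (10,2) → (11,2) → (11,3) → (12,3) → (12,4) → (12,5) → (13,5) → (13,6) → (13,7) → (13,8) → (13,9) → (12,9) → (12,10) → (13,10) → (13,11) → (13,12) → (12,12) → (12,13) → (13,13)
Directions: down, down, right, down, left, down, right, right, down, down, down, left, up, left, down, down, right, right, down, down, down, right, down, right, right, down, right, right, right, right, up, right, down, right, right, up, right, down

Solution:

┌─┬─────┬─────┬─────┬───┬───┐
│A│     │     │     │   │   │
│ ╵ ╷ ╷ ╵ ┌─╴ │ ┌─╴ │ ╷ └─╴ │
│↓  │ │   │   │ │   │ │     │
│ ╶─┤ ├───┘ ╶─┤ │ ┌─┘ ├───╴ │
│↳ ↓│ │       │ │ │   │     │
├─╴ │ └─────┐ │ │ │ ╶─┼───┐ │
│↓ ↲│       │ │ │ │   │   │ │
│ ╶─┴─┬───┐ │ ╵ │ │ ╷ ╵ ╷ └─┤
│↳ → ↓│   │ │   │ │ │   │   │
├───┐ │ ╷ ╵ ├───┘ │ ├───┼─╴ │
│   │↓│ │   │     │ │   │   │
│ ╶─┤ │ └───┤ ╶───┤ ╵ ╷ │ ╶─┤
│↓ ↰│↓│     │     │   │ │   │
│ ╷ ╵ ├─┬─╴ ├───┐ └───┴─┴─┐ │
│↓│↑ ↲│ │   │   │         │ │
│ └───┤ │ ╶─┘ ╷ ├───────┐ ╵ │
│↳ → ↓│ │     │ │       │   │
├───┐ │ └─────┤ └─────┐ └─┐ │
│   │↓│       │       │   │ │
│ ╶─┤ │ ╶─┬───┴─────┐ └─┐ └─┤
│   │↓│   │         │   │   │
├─╴ │ └─┐ ╵ ╶─────┐ └─┐ └─╴ │
│   │↳ ↓│         │   │     │
│ ┌─┴─┐ └───┬───╴ ├─╴ ├─────┤
│ │   │↳ → ↓│     │↱ ↓│  ↱ ↓│
│ ╵ ╷ └───╴ └─────┘ ╷ └─╴ ╷ │
│   │      ↳ → → → ↑│↳ → ↑│B│
└───┴───────────────┴─────┴─┘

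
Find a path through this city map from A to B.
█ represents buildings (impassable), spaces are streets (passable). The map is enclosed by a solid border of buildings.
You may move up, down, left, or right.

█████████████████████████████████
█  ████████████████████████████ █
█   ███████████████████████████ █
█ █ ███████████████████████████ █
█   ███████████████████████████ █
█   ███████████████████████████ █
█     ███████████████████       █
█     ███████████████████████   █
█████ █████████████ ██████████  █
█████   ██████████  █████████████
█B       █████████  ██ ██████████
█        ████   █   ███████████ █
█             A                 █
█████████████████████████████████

Finding the shortest path from A to B:
Movement: cardinal only
Path length: 15 steps
Directions: left → left → left → left → left → left → up → up → left → left → left → left → left → left → left

Solution:

█████████████████████████████████
█  ████████████████████████████ █
█   ███████████████████████████ █
█ █ ███████████████████████████ █
█   ███████████████████████████ █
█   ███████████████████████████ █
█     ███████████████████       █
█     ███████████████████████   █
█████ █████████████ ██████████  █
█████   ██████████  █████████████
█B←←←←←←↰█████████  ██ ██████████
█       ↑████   █   ███████████ █
█       ↑←←←←←A                 █
█████████████████████████████████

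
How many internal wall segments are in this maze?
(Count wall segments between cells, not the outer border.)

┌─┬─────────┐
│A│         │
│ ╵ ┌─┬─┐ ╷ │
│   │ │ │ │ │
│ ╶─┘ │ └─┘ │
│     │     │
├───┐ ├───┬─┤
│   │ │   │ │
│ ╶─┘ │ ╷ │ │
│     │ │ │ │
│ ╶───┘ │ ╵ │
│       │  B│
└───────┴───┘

Counting internal wall segments:
Total internal walls: 25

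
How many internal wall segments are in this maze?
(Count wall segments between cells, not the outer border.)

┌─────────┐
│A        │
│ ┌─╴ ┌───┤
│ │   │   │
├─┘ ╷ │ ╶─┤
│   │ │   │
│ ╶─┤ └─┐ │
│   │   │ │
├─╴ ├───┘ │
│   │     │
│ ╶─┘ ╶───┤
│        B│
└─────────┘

Counting internal wall segments:
Total internal walls: 20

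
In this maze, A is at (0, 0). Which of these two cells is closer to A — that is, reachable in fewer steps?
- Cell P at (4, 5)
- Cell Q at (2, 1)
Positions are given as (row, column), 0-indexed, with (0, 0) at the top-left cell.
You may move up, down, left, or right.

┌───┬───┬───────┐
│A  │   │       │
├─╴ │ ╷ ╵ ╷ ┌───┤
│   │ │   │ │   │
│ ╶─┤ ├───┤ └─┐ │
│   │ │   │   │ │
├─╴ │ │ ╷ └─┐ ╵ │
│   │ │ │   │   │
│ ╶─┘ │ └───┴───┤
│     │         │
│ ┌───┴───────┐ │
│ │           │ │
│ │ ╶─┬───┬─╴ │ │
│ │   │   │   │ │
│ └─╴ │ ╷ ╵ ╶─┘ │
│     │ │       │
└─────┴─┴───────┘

Shortest path A → P at (4, 5): 31 steps
Shortest path A → Q at (2, 1): 5 steps

Q is closer (5 steps vs 31 steps).

Path to P:

┌───┬───┬───────┐
│A ↓│   │       │
├─╴ │ ╷ ╵ ╷ ┌───┤
│↓ ↲│ │   │ │   │
│ ╶─┤ ├───┤ └─┐ │
│↳ ↓│ │   │   │ │
├─╴ │ │ ╷ └─┐ ╵ │
│↓ ↲│ │ │   │   │
│ ╶─┘ │ └───┴───┤
│↓    │    P ← ↰│
│ ┌───┴───────┐ │
│↓│↱ → → → → ↓│↑│
│ │ ╶─┬───┬─╴ │ │
│↓│↑ ↰│   │↓ ↲│↑│
│ └─╴ │ ╷ ╵ ╶─┘ │
│↳ → ↑│ │  ↳ → ↑│
└─────┴─┴───────┘

Path to Q:

┌───┬───┬───────┐
│A ↓│   │       │
├─╴ │ ╷ ╵ ╷ ┌───┤
│↓ ↲│ │   │ │   │
│ ╶─┤ ├───┤ └─┐ │
│↳ Q│ │   │   │ │
├─╴ │ │ ╷ └─┐ ╵ │
│   │ │ │   │   │
│ ╶─┘ │ └───┴───┤
│     │         │
│ ┌───┴───────┐ │
│ │           │ │
│ │ ╶─┬───┬─╴ │ │
│ │   │   │   │ │
│ └─╴ │ ╷ ╵ ╶─┘ │
│     │ │       │
└─────┴─┴───────┘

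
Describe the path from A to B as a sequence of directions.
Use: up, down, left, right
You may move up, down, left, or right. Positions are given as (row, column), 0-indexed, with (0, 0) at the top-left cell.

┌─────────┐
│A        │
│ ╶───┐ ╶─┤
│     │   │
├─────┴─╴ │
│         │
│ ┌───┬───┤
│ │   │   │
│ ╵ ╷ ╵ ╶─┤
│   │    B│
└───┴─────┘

Finding the path and converting it to directions:
Path through cells: (0,0) → (0,1) → (0,2) → (0,3) → (1,3) → (1,4) → (2,4) → (2,3) → (2,2) → (2,1) → (2,0) → (3,0) → (4,0) → (4,1) → (3,1) → (3,2) → (4,2) → (4,3) → (4,4)
Directions: right, right, right, down, right, down, left, left, left, left, down, down, right, up, right, down, right, right

Solution:

┌─────────┐
│A → → ↓  │
│ ╶───┐ ╶─┤
│     │↳ ↓│
├─────┴─╴ │
│↓ ← ← ← ↲│
│ ┌───┬───┤
│↓│↱ ↓│   │
│ ╵ ╷ ╵ ╶─┤
│↳ ↑│↳ → B│
└───┴─────┘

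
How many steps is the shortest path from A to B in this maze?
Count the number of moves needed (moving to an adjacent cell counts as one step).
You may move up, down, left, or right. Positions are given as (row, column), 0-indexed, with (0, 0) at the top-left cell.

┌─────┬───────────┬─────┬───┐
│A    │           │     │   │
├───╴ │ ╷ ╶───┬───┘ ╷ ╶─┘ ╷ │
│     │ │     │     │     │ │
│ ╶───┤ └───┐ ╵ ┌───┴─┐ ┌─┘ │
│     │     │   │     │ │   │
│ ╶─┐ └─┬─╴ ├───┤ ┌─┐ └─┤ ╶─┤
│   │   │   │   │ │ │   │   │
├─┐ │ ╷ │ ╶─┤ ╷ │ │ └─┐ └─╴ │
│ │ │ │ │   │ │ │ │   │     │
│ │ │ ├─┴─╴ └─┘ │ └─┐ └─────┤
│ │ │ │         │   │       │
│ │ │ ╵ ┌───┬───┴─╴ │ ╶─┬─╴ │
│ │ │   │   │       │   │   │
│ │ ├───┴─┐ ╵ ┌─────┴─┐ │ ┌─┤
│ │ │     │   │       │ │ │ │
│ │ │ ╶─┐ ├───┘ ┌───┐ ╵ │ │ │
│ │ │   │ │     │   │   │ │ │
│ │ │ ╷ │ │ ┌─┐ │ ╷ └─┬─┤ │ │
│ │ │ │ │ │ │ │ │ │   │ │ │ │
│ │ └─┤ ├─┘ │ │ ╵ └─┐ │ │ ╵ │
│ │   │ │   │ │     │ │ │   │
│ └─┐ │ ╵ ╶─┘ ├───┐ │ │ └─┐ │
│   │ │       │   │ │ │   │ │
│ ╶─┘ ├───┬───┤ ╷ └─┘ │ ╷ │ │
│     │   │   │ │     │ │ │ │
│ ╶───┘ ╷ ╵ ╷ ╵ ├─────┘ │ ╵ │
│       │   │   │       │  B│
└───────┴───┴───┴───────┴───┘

Using BFS to find shortest path:
Start: (0, 0), End: (13, 13)
Path found:
(0,0) → (0,1) → (0,2) → (1,2) → (1,1) → (1,0) → (2,0) → (3,0) → (3,1) → (4,1) → (5,1) → (6,1) → (7,1) → (8,1) → (9,1) → (10,1) → (10,2) → (11,2) → (12,2) → (12,1) → (12,0) → (13,0) → (13,1) → (13,2) → (13,3) → (12,3) → (12,4) → (13,4) → (13,5) → (12,5) → (12,6) → (13,6) → (13,7) → (12,7) → (11,7) → (11,8) → (12,8) → (12,9) → (12,10) → (11,10) → (10,10) → (9,10) → (9,9) → (8,9) → (8,8) → (9,8) → (10,8) → (10,7) → (9,7) → (8,7) → (7,7) → (7,8) → (7,9) → (7,10) → (8,10) → (8,11) → (7,11) → (6,11) → (6,10) → (5,10) → (5,11) → (5,12) → (5,13) → (6,13) → (6,12) → (7,12) → (8,12) → (9,12) → (10,12) → (10,13) → (11,13) → (12,13) → (13,13)
Number of steps: 72

Solution:

┌─────┬───────────┬─────┬───┐
│A → ↓│           │     │   │
├───╴ │ ╷ ╶───┬───┘ ╷ ╶─┘ ╷ │
│↓ ← ↲│ │     │     │     │ │
│ ╶───┤ └───┐ ╵ ┌───┴─┐ ┌─┘ │
│↓    │     │   │     │ │   │
│ ╶─┐ └─┬─╴ ├───┤ ┌─┐ └─┤ ╶─┤
│↳ ↓│   │   │   │ │ │   │   │
├─┐ │ ╷ │ ╶─┤ ╷ │ │ └─┐ └─╴ │
│ │↓│ │ │   │ │ │ │   │     │
│ │ │ ├─┴─╴ └─┘ │ └─┐ └─────┤
│ │↓│ │         │   │↱ → → ↓│
│ │ │ ╵ ┌───┬───┴─╴ │ ╶─┬─╴ │
│ │↓│   │   │       │↑ ↰│↓ ↲│
│ │ ├───┴─┐ ╵ ┌─────┴─┐ │ ┌─┤
│ │↓│     │   │↱ → → ↓│↑│↓│ │
│ │ │ ╶─┐ ├───┘ ┌───┐ ╵ │ │ │
│ │↓│   │ │    ↑│↓ ↰│↳ ↑│↓│ │
│ │ │ ╷ │ │ ┌─┐ │ ╷ └─┬─┤ │ │
│ │↓│ │ │ │ │ │↑│↓│↑ ↰│ │↓│ │
│ │ └─┤ ├─┘ │ │ ╵ └─┐ │ │ ╵ │
│ │↳ ↓│ │   │ │↑ ↲  │↑│ │↳ ↓│
│ └─┐ │ ╵ ╶─┘ ├───┐ │ │ └─┐ │
│   │↓│       │↱ ↓│ │↑│   │↓│
│ ╶─┘ ├───┬───┤ ╷ └─┘ │ ╷ │ │
│↓ ← ↲│↱ ↓│↱ ↓│↑│↳ → ↑│ │ │↓│
│ ╶───┘ ╷ ╵ ╷ ╵ ├─────┘ │ ╵ │
│↳ → → ↑│↳ ↑│↳ ↑│       │  B│
└───────┴───┴───┴───────┴───┘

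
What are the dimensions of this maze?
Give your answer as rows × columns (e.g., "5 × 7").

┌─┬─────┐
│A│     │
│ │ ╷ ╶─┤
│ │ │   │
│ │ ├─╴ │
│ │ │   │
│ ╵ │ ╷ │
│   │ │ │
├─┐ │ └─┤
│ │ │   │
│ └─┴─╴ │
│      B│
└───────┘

Counting the maze dimensions:
Rows (vertical): 6
Columns (horizontal): 4
Dimensions: 6 × 4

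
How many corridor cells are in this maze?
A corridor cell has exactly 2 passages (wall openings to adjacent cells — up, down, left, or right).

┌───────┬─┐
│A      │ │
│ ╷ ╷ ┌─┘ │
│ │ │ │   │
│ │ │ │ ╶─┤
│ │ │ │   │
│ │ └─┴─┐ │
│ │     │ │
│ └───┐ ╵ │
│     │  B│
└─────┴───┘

Counting cells with exactly 2 passages:
Total corridor cells: 19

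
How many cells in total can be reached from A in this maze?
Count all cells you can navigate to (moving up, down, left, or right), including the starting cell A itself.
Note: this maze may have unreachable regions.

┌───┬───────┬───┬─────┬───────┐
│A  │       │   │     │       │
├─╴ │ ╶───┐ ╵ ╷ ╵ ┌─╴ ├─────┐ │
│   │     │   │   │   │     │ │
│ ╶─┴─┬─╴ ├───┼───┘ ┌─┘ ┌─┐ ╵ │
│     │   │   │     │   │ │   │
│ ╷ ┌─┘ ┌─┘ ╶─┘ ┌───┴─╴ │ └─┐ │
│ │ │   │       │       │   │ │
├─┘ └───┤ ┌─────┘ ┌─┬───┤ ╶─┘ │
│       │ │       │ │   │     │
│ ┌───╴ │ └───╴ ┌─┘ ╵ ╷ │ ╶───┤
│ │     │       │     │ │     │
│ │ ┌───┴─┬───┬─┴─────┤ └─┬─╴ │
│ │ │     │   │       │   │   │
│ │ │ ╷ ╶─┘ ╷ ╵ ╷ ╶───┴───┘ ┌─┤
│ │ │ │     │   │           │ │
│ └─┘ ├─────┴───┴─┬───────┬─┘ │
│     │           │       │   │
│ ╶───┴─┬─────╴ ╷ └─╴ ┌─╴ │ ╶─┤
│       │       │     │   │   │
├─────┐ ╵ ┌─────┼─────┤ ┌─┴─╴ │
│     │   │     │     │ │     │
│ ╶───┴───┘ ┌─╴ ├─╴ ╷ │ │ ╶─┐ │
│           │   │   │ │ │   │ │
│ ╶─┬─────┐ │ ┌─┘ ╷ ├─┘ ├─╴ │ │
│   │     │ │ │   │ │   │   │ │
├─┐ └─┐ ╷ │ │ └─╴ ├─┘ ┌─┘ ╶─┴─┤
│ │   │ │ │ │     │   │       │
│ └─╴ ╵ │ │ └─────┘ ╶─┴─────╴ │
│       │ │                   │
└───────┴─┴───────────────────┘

Using BFS/flood-fill to find all reachable cells from A:
Maze size: 15 × 15 = 225 total cells
9 cell(s) are walled off and cannot be reached from A.
Reachable cells: 216

Reachable region (· marks reachable cells):

┌───┬───────┬───┬─────┬───────┐
│A ·│· · · ·│· ·│· · ·│· · · ·│
├─╴ │ ╶───┐ ╵ ╷ ╵ ┌─╴ ├─────┐ │
│· ·│· · ·│· ·│· ·│· ·│· · ·│·│
│ ╶─┴─┬─╴ ├───┼───┘ ┌─┘ ┌─┐ ╵ │
│· · ·│· ·│· ·│· · ·│· ·│·│· ·│
│ ╷ ┌─┘ ┌─┘ ╶─┘ ┌───┴─╴ │ └─┐ │
│·│·│· ·│· · · ·│· · · ·│· ·│·│
├─┘ └───┤ ┌─────┘ ┌─┬───┤ ╶─┘ │
│· · · ·│·│· · · ·│ │   │· · ·│
│ ┌───╴ │ └───╴ ┌─┘ ╵ ╷ │ ╶───┤
│·│· · ·│· · · ·│     │ │· · ·│
│ │ ┌───┴─┬───┬─┴─────┤ └─┬─╴ │
│·│·│· · ·│· ·│· · · ·│   │· ·│
│ │ │ ╷ ╶─┘ ╷ ╵ ╷ ╶───┴───┘ ┌─┤
│·│·│·│· · ·│· ·│· · · · · ·│·│
│ └─┘ ├─────┴───┴─┬───────┬─┘ │
│· · ·│· · · · · ·│· · · ·│· ·│
│ ╶───┴─┬─────╴ ╷ └─╴ ┌─╴ │ ╶─┤
│· · · ·│· · · ·│· · ·│· ·│· ·│
├─────┐ ╵ ┌─────┼─────┤ ┌─┴─╴ │
│· · ·│· ·│· · ·│· · ·│·│· · ·│
│ ╶───┴───┘ ┌─╴ ├─╴ ╷ │ │ ╶─┐ │
│· · · · · ·│· ·│· ·│·│·│· ·│·│
│ ╶─┬─────┐ │ ┌─┘ ╷ ├─┘ ├─╴ │ │
│· ·│· · ·│·│·│· ·│·│· ·│· ·│·│
├─┐ └─┐ ╷ │ │ └─╴ ├─┘ ┌─┘ ╶─┴─┤
│·│· ·│·│·│·│· · ·│· ·│· · · ·│
│ └─╴ ╵ │ │ └─────┘ ╶─┴─────╴ │
│· · · ·│·│· · · · · · · · · ·│
└───────┴─┴───────────────────┘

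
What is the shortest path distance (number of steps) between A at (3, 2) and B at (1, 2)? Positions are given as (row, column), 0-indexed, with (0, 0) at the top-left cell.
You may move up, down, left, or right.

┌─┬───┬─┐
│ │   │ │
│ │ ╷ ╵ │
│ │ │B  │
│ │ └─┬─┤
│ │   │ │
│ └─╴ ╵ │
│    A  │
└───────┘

Finding path from (3, 2) to (1, 2):
Path: (3,2) → (2,2) → (2,1) → (1,1) → (0,1) → (0,2) → (1,2)
Distance: 6 steps

Solution:

┌─┬───┬─┐
│ │↱ ↓│ │
│ │ ╷ ╵ │
│ │↑│B  │
│ │ └─┬─┤
│ │↑ ↰│ │
│ └─╴ ╵ │
│    A  │
└───────┘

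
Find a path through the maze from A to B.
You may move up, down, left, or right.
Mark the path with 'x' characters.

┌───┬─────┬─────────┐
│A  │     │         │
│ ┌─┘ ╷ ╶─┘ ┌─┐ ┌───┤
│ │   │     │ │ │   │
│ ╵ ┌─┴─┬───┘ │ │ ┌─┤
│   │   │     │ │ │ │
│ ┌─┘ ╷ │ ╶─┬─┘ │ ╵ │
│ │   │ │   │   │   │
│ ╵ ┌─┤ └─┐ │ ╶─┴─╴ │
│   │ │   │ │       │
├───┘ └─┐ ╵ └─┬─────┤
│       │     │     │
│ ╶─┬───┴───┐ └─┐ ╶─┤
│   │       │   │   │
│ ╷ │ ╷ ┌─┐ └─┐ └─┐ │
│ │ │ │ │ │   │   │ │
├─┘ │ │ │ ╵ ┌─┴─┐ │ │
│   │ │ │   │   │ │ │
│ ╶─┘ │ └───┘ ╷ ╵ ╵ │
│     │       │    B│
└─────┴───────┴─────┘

Finding the shortest path through the maze:
Path length: 22 steps
Directions: down → down → down → down → right → up → right → up → right → down → down → right → down → right → right → down → right → down → right → down → down → right

Solution:

┌───┬─────┬─────────┐
│A  │     │         │
│ ┌─┘ ╷ ╶─┘ ┌─┐ ┌───┤
│x│   │     │ │ │   │
│ ╵ ┌─┴─┬───┘ │ │ ┌─┤
│x  │x x│     │ │ │ │
│ ┌─┘ ╷ │ ╶─┬─┘ │ ╵ │
│x│x x│x│   │   │   │
│ ╵ ┌─┤ └─┐ │ ╶─┴─╴ │
│x x│ │x x│ │       │
├───┘ └─┐ ╵ └─┬─────┤
│       │x x x│     │
│ ╶─┬───┴───┐ └─┐ ╶─┤
│   │       │x x│   │
│ ╷ │ ╷ ┌─┐ └─┐ └─┐ │
│ │ │ │ │ │   │x x│ │
├─┘ │ │ │ ╵ ┌─┴─┐ │ │
│   │ │ │   │   │x│ │
│ ╶─┘ │ └───┘ ╷ ╵ ╵ │
│     │       │  x B│
└─────┴───────┴─────┘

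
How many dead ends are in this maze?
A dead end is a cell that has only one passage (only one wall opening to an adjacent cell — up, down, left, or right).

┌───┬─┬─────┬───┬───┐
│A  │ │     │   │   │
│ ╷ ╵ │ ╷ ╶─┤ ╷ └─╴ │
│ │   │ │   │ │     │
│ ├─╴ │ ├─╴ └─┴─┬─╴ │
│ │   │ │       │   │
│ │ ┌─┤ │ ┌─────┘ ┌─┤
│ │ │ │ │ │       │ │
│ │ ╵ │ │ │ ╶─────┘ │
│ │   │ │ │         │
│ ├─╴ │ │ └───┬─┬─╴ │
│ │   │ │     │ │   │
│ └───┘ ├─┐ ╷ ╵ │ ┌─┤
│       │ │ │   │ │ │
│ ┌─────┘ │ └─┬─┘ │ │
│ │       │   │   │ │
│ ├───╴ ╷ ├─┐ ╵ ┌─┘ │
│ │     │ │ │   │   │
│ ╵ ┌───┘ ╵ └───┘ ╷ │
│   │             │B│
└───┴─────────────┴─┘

Checking each cell for number of passages:

Dead ends found at positions:
  (0, 2)
  (0, 5)
  (0, 8)
  (1, 6)
  (2, 7)
  (3, 2)
  (3, 9)
  (5, 1)
  (5, 7)
  (6, 4)
  (6, 9)
  (7, 1)
  (8, 5)
  (9, 2)
  (9, 9)
Total dead ends: 15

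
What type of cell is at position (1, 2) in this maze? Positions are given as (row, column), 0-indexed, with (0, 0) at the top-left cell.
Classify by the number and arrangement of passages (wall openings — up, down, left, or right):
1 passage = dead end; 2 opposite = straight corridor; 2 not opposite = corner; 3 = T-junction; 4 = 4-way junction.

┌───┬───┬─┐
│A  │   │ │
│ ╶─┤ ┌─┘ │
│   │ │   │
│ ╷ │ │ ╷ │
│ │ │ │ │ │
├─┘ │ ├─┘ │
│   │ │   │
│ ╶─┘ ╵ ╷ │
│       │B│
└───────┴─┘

Checking cell at (1, 2):
Number of passages: 2
Cell type: straight corridor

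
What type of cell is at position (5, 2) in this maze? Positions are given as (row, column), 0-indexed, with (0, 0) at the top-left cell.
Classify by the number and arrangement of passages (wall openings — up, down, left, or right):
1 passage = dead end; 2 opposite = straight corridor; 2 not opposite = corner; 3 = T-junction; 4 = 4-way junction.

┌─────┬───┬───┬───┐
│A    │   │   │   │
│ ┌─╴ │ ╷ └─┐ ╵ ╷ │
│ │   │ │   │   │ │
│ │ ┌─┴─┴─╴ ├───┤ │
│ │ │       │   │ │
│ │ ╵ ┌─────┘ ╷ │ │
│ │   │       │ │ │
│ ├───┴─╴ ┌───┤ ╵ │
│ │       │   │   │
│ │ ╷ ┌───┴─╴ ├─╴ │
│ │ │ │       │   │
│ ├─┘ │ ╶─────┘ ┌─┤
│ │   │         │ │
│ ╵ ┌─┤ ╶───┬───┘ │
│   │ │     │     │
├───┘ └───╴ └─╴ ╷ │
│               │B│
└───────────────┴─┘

Checking cell at (5, 2):
Number of passages: 2
Cell type: straight corridor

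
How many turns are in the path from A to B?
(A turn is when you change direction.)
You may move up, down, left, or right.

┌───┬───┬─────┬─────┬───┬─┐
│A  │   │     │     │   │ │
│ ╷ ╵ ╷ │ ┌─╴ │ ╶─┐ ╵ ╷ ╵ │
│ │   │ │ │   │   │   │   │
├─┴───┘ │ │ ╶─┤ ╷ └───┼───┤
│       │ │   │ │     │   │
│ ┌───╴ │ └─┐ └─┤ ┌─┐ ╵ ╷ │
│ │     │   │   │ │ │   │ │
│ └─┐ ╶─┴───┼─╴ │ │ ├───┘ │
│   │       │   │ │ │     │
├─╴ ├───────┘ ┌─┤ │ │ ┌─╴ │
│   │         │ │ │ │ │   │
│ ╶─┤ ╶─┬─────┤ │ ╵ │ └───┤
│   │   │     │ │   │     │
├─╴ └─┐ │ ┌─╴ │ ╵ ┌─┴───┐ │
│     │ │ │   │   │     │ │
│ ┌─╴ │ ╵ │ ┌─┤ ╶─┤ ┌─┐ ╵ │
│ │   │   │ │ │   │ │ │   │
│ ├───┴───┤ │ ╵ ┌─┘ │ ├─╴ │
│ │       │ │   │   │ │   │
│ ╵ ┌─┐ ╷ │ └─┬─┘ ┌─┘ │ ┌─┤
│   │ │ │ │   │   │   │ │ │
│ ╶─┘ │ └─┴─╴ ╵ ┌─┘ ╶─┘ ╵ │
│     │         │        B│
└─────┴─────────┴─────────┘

Directions: right, down, right, up, right, down, down, left, left, left, down, down, right, down, left, down, right, down, left, down, down, down, right, up, right, right, down, down, right, right, right, right, up, right, up, right, up, up, right, right, down, right, down, left, down, down, right
Number of turns: 32

Solution:

┌───┬───┬─────┬─────┬───┬─┐
│A ↓│↱ ↓│     │     │   │ │
│ ╷ ╵ ╷ │ ┌─╴ │ ╶─┐ ╵ ╷ ╵ │
│ │↳ ↑│↓│ │   │   │   │   │
├─┴───┘ │ │ ╶─┤ ╷ └───┼───┤
│↓ ← ← ↲│ │   │ │     │   │
│ ┌───╴ │ └─┐ └─┤ ┌─┐ ╵ ╷ │
│↓│     │   │   │ │ │   │ │
│ └─┐ ╶─┴───┼─╴ │ │ ├───┘ │
│↳ ↓│       │   │ │ │     │
├─╴ ├───────┘ ┌─┤ │ │ ┌─╴ │
│↓ ↲│         │ │ │ │ │   │
│ ╶─┤ ╶─┬─────┤ │ ╵ │ └───┤
│↳ ↓│   │     │ │   │     │
├─╴ └─┐ │ ┌─╴ │ ╵ ┌─┴───┐ │
│↓ ↲  │ │ │   │   │↱ → ↓│ │
│ ┌─╴ │ ╵ │ ┌─┤ ╶─┤ ┌─┐ ╵ │
│↓│   │   │ │ │   │↑│ │↳ ↓│
│ ├───┴───┤ │ ╵ ┌─┘ │ ├─╴ │
│↓│↱ → ↓  │ │   │↱ ↑│ │↓ ↲│
│ ╵ ┌─┐ ╷ │ └─┬─┘ ┌─┘ │ ┌─┤
│↳ ↑│ │↓│ │   │↱ ↑│   │↓│ │
│ ╶─┘ │ └─┴─╴ ╵ ┌─┘ ╶─┘ ╵ │
│     │↳ → → → ↑│      ↳ B│
└─────┴─────────┴─────────┘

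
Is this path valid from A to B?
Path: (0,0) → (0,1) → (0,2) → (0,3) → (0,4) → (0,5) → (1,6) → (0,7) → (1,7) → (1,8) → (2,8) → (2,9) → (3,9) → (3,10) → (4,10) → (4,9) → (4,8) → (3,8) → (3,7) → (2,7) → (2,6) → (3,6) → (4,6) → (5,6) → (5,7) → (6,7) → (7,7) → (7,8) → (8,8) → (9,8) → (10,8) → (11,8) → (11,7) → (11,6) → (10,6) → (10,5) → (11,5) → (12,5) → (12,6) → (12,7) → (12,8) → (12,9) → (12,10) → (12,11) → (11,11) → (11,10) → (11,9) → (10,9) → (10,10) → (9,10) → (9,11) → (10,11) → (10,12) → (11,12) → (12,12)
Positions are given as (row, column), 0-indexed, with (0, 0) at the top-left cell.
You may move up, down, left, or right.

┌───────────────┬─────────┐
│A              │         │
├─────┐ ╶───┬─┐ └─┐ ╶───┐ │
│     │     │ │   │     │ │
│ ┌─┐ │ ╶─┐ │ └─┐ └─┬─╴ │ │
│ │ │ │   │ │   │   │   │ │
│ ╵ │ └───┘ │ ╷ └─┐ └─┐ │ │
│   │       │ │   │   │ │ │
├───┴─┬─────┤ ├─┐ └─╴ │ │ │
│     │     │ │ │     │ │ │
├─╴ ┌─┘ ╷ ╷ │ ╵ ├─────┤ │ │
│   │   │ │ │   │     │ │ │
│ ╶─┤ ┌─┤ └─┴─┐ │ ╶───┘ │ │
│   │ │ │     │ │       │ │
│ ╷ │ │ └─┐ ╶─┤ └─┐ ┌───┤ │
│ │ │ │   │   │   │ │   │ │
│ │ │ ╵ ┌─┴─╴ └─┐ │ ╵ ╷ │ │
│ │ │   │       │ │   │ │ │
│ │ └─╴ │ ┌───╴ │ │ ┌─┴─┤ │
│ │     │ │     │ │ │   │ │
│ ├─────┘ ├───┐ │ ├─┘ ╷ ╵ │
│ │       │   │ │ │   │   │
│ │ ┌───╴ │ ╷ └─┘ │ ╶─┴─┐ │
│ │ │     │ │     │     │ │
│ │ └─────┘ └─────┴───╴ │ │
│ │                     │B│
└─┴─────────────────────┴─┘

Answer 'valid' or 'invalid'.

Checking path validity:
Result: Invalid move at step 6: cannot move from (0, 5) to (1, 6).

invalid

Correct solution:

┌───────────────┬─────────┐
│A → → → → → → ↓│         │
├─────┐ ╶───┬─┐ └─┐ ╶───┐ │
│     │     │ │↳ ↓│     │ │
│ ┌─┐ │ ╶─┐ │ └─┐ └─┬─╴ │ │
│ │ │ │   │ │↓ ↰│↳ ↓│   │ │
│ ╵ │ └───┘ │ ╷ └─┐ └─┐ │ │
│   │       │↓│↑ ↰│↳ ↓│ │ │
├───┴─┬─────┤ ├─┐ └─╴ │ │ │
│     │     │↓│ │↑ ← ↲│ │ │
├─╴ ┌─┘ ╷ ╷ │ ╵ ├─────┤ │ │
│   │   │ │ │↳ ↓│     │ │ │
│ ╶─┤ ┌─┤ └─┴─┐ │ ╶───┘ │ │
│   │ │ │     │↓│       │ │
│ ╷ │ │ └─┐ ╶─┤ └─┐ ┌───┤ │
│ │ │ │   │   │↳ ↓│ │   │ │
│ │ │ ╵ ┌─┴─╴ └─┐ │ ╵ ╷ │ │
│ │ │   │       │↓│   │ │ │
│ │ └─╴ │ ┌───╴ │ │ ┌─┴─┤ │
│ │     │ │     │↓│ │↱ ↓│ │
│ ├─────┘ ├───┐ │ ├─┘ ╷ ╵ │
│ │       │↓ ↰│ │↓│↱ ↑│↳ ↓│
│ │ ┌───╴ │ ╷ └─┘ │ ╶─┴─┐ │
│ │ │     │↓│↑ ← ↲│↑ ← ↰│↓│
│ │ └─────┘ └─────┴───╴ │ │
│ │        ↳ → → → → → ↑│B│
└─┴─────────────────────┴─┘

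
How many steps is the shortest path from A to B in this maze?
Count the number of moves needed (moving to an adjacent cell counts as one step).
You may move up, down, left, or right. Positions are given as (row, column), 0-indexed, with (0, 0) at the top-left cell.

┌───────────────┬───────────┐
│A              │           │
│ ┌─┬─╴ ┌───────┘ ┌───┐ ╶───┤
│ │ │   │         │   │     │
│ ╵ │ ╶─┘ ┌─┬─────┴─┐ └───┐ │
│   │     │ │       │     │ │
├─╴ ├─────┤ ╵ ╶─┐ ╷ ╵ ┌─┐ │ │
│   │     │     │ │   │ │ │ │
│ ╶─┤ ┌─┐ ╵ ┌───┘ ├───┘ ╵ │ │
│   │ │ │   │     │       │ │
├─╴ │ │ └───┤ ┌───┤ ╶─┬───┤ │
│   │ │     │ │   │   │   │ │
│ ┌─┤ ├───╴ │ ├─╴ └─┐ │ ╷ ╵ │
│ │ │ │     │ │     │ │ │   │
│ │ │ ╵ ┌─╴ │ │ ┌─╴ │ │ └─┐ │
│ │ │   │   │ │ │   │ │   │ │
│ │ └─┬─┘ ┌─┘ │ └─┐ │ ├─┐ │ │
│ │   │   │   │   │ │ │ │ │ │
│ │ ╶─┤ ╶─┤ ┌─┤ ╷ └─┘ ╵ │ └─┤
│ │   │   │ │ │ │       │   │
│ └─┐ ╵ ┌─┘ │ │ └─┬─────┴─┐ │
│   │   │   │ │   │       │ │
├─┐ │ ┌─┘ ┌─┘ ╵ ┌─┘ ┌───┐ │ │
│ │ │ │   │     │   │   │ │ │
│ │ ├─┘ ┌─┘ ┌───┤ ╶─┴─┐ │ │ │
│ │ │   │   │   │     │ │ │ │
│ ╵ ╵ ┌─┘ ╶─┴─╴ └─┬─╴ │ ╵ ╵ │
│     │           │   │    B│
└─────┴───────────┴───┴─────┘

Using BFS to find shortest path:
Start: (0, 0), End: (13, 13)
Path found:
(0,0) → (0,1) → (0,2) → (0,3) → (1,3) → (1,2) → (2,2) → (2,3) → (2,4) → (1,4) → (1,5) → (1,6) → (1,7) → (1,8) → (0,8) → (0,9) → (0,10) → (0,11) → (1,11) → (1,12) → (1,13) → (2,13) → (3,13) → (4,13) → (5,13) → (6,13) → (6,12) → (5,12) → (5,11) → (6,11) → (7,11) → (7,12) → (8,12) → (9,12) → (9,13) → (10,13) → (11,13) → (12,13) → (13,13)
Number of steps: 38

Solution:

┌───────────────┬───────────┐
│A → → ↓        │↱ → → ↓    │
│ ┌─┬─╴ ┌───────┘ ┌───┐ ╶───┤
│ │ │↓ ↲│↱ → → → ↑│   │↳ → ↓│
│ ╵ │ ╶─┘ ┌─┬─────┴─┐ └───┐ │
│   │↳ → ↑│ │       │     │↓│
├─╴ ├─────┤ ╵ ╶─┐ ╷ ╵ ┌─┐ │ │
│   │     │     │ │   │ │ │↓│
│ ╶─┤ ┌─┐ ╵ ┌───┘ ├───┘ ╵ │ │
│   │ │ │   │     │       │↓│
├─╴ │ │ └───┤ ┌───┤ ╶─┬───┤ │
│   │ │     │ │   │   │↓ ↰│↓│
│ ┌─┤ ├───╴ │ ├─╴ └─┐ │ ╷ ╵ │
│ │ │ │     │ │     │ │↓│↑ ↲│
│ │ │ ╵ ┌─╴ │ │ ┌─╴ │ │ └─┐ │
│ │ │   │   │ │ │   │ │↳ ↓│ │
│ │ └─┬─┘ ┌─┘ │ └─┐ │ ├─┐ │ │
│ │   │   │   │   │ │ │ │↓│ │
│ │ ╶─┤ ╶─┤ ┌─┤ ╷ └─┘ ╵ │ └─┤
│ │   │   │ │ │ │       │↳ ↓│
│ └─┐ ╵ ┌─┘ │ │ └─┬─────┴─┐ │
│   │   │   │ │   │       │↓│
├─┐ │ ┌─┘ ┌─┘ ╵ ┌─┘ ┌───┐ │ │
│ │ │ │   │     │   │   │ │↓│
│ │ ├─┘ ┌─┘ ┌───┤ ╶─┴─┐ │ │ │
│ │ │   │   │   │     │ │ │↓│
│ ╵ ╵ ┌─┘ ╶─┴─╴ └─┬─╴ │ ╵ ╵ │
│     │           │   │    B│
└─────┴───────────┴───┴─────┘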